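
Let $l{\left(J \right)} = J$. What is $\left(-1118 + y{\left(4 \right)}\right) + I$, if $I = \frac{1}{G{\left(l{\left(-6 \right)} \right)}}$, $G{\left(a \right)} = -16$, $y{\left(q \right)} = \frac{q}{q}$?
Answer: $- \frac{17873}{16} \approx -1117.1$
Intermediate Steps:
$y{\left(q \right)} = 1$
$I = - \frac{1}{16}$ ($I = \frac{1}{-16} = - \frac{1}{16} \approx -0.0625$)
$\left(-1118 + y{\left(4 \right)}\right) + I = \left(-1118 + 1\right) - \frac{1}{16} = -1117 - \frac{1}{16} = - \frac{17873}{16}$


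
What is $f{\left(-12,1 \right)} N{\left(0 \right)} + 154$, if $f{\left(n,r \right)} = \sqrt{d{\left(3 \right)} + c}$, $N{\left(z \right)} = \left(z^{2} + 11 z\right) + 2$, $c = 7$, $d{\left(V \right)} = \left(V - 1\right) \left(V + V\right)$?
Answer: $154 + 2 \sqrt{19} \approx 162.72$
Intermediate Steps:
$d{\left(V \right)} = 2 V \left(-1 + V\right)$ ($d{\left(V \right)} = \left(-1 + V\right) 2 V = 2 V \left(-1 + V\right)$)
$N{\left(z \right)} = 2 + z^{2} + 11 z$
$f{\left(n,r \right)} = \sqrt{19}$ ($f{\left(n,r \right)} = \sqrt{2 \cdot 3 \left(-1 + 3\right) + 7} = \sqrt{2 \cdot 3 \cdot 2 + 7} = \sqrt{12 + 7} = \sqrt{19}$)
$f{\left(-12,1 \right)} N{\left(0 \right)} + 154 = \sqrt{19} \left(2 + 0^{2} + 11 \cdot 0\right) + 154 = \sqrt{19} \left(2 + 0 + 0\right) + 154 = \sqrt{19} \cdot 2 + 154 = 2 \sqrt{19} + 154 = 154 + 2 \sqrt{19}$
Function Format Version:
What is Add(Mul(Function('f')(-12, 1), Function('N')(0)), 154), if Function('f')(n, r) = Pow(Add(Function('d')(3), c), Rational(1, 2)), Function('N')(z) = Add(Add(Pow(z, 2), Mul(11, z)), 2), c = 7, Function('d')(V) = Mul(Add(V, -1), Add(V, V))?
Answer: Add(154, Mul(2, Pow(19, Rational(1, 2)))) ≈ 162.72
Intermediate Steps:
Function('d')(V) = Mul(2, V, Add(-1, V)) (Function('d')(V) = Mul(Add(-1, V), Mul(2, V)) = Mul(2, V, Add(-1, V)))
Function('N')(z) = Add(2, Pow(z, 2), Mul(11, z))
Function('f')(n, r) = Pow(19, Rational(1, 2)) (Function('f')(n, r) = Pow(Add(Mul(2, 3, Add(-1, 3)), 7), Rational(1, 2)) = Pow(Add(Mul(2, 3, 2), 7), Rational(1, 2)) = Pow(Add(12, 7), Rational(1, 2)) = Pow(19, Rational(1, 2)))
Add(Mul(Function('f')(-12, 1), Function('N')(0)), 154) = Add(Mul(Pow(19, Rational(1, 2)), Add(2, Pow(0, 2), Mul(11, 0))), 154) = Add(Mul(Pow(19, Rational(1, 2)), Add(2, 0, 0)), 154) = Add(Mul(Pow(19, Rational(1, 2)), 2), 154) = Add(Mul(2, Pow(19, Rational(1, 2))), 154) = Add(154, Mul(2, Pow(19, Rational(1, 2))))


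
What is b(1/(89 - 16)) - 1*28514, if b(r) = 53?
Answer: -28461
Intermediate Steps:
b(1/(89 - 16)) - 1*28514 = 53 - 1*28514 = 53 - 28514 = -28461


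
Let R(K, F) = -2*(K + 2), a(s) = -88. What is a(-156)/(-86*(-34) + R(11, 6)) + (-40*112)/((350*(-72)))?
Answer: 356/2415 ≈ 0.14741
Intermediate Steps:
R(K, F) = -4 - 2*K (R(K, F) = -2*(2 + K) = -4 - 2*K)
a(-156)/(-86*(-34) + R(11, 6)) + (-40*112)/((350*(-72))) = -88/(-86*(-34) + (-4 - 2*11)) + (-40*112)/((350*(-72))) = -88/(2924 + (-4 - 22)) - 4480/(-25200) = -88/(2924 - 26) - 4480*(-1/25200) = -88/2898 + 8/45 = -88*1/2898 + 8/45 = -44/1449 + 8/45 = 356/2415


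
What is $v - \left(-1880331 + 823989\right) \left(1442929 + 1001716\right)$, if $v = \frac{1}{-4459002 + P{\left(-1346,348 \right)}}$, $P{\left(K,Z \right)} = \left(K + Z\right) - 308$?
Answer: $\frac{11518215474517485719}{4460308} \approx 2.5824 \cdot 10^{12}$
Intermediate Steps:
$P{\left(K,Z \right)} = -308 + K + Z$
$v = - \frac{1}{4460308}$ ($v = \frac{1}{-4459002 - 1306} = \frac{1}{-4460308} = - \frac{1}{4460308} \approx -2.242 \cdot 10^{-7}$)
$v - \left(-1880331 + 823989\right) \left(1442929 + 1001716\right) = - \frac{1}{4460308} - \left(-1880331 + 823989\right) \left(1442929 + 1001716\right) = - \frac{1}{4460308} - \left(-1056342\right) 2444645 = - \frac{1}{4460308} - -2582381188590 = - \frac{1}{4460308} + 2582381188590 = \frac{11518215474517485719}{4460308}$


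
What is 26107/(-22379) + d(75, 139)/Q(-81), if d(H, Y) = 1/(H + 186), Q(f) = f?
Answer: -551950466/473114439 ≈ -1.1666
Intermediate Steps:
d(H, Y) = 1/(186 + H)
26107/(-22379) + d(75, 139)/Q(-81) = 26107/(-22379) + 1/((186 + 75)*(-81)) = 26107*(-1/22379) - 1/81/261 = -26107/22379 + (1/261)*(-1/81) = -26107/22379 - 1/21141 = -551950466/473114439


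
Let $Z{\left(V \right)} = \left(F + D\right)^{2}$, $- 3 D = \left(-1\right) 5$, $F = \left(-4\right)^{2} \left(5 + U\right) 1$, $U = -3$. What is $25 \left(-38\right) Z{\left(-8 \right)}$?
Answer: $- \frac{9690950}{9} \approx -1.0768 \cdot 10^{6}$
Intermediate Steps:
$F = 32$ ($F = \left(-4\right)^{2} \left(5 - 3\right) 1 = 16 \cdot 2 \cdot 1 = 16 \cdot 2 = 32$)
$D = \frac{5}{3}$ ($D = - \frac{\left(-1\right) 5}{3} = \left(- \frac{1}{3}\right) \left(-5\right) = \frac{5}{3} \approx 1.6667$)
$Z{\left(V \right)} = \frac{10201}{9}$ ($Z{\left(V \right)} = \left(32 + \frac{5}{3}\right)^{2} = \left(\frac{101}{3}\right)^{2} = \frac{10201}{9}$)
$25 \left(-38\right) Z{\left(-8 \right)} = 25 \left(-38\right) \frac{10201}{9} = \left(-950\right) \frac{10201}{9} = - \frac{9690950}{9}$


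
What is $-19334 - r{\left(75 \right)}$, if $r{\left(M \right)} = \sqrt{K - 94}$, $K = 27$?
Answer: $-19334 - i \sqrt{67} \approx -19334.0 - 8.1853 i$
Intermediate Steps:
$r{\left(M \right)} = i \sqrt{67}$ ($r{\left(M \right)} = \sqrt{27 - 94} = \sqrt{-67} = i \sqrt{67}$)
$-19334 - r{\left(75 \right)} = -19334 - i \sqrt{67}$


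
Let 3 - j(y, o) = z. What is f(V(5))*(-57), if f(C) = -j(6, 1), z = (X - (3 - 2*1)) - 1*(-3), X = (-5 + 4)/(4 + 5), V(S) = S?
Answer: 190/3 ≈ 63.333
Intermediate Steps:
X = -⅑ (X = -1/9 = -1*⅑ = -⅑ ≈ -0.11111)
z = 17/9 (z = (-⅑ - (3 - 2*1)) - 1*(-3) = (-⅑ - (3 - 2)) + 3 = (-⅑ - 1*1) + 3 = (-⅑ - 1) + 3 = -10/9 + 3 = 17/9 ≈ 1.8889)
j(y, o) = 10/9 (j(y, o) = 3 - 1*17/9 = 3 - 17/9 = 10/9)
f(C) = -10/9 (f(C) = -1*10/9 = -10/9)
f(V(5))*(-57) = -10/9*(-57) = 190/3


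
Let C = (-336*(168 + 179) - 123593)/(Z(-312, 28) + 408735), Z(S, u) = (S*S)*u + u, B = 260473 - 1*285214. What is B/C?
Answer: 1409964849/4367 ≈ 3.2287e+5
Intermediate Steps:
B = -24741 (B = 260473 - 285214 = -24741)
Z(S, u) = u + u*S² (Z(S, u) = S²*u + u = u*S² + u = u + u*S²)
C = -4367/56989 (C = (-336*(168 + 179) - 123593)/(28*(1 + (-312)²) + 408735) = (-336*347 - 123593)/(28*(1 + 97344) + 408735) = (-116592 - 123593)/(28*97345 + 408735) = -240185/(2725660 + 408735) = -240185/3134395 = -240185*1/3134395 = -4367/56989 ≈ -0.076629)
B/C = -24741/(-4367/56989) = -24741*(-56989/4367) = 1409964849/4367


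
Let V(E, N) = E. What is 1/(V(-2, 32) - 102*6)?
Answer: -1/614 ≈ -0.0016287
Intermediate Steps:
1/(V(-2, 32) - 102*6) = 1/(-2 - 102*6) = 1/(-2 - 612) = 1/(-614) = -1/614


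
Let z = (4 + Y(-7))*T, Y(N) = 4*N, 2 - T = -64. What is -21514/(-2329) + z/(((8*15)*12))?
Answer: 189521/23290 ≈ 8.1374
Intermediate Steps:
T = 66 (T = 2 - 1*(-64) = 2 + 64 = 66)
z = -1584 (z = (4 + 4*(-7))*66 = (4 - 28)*66 = -24*66 = -1584)
-21514/(-2329) + z/(((8*15)*12)) = -21514/(-2329) - 1584/((8*15)*12) = -21514*(-1/2329) - 1584/(120*12) = 21514/2329 - 1584/1440 = 21514/2329 - 1584*1/1440 = 21514/2329 - 11/10 = 189521/23290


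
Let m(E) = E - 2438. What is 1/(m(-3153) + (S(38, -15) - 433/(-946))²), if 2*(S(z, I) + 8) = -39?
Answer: -223729/1087259158 ≈ -0.00020577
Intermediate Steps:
S(z, I) = -55/2 (S(z, I) = -8 + (½)*(-39) = -8 - 39/2 = -55/2)
m(E) = -2438 + E
1/(m(-3153) + (S(38, -15) - 433/(-946))²) = 1/((-2438 - 3153) + (-55/2 - 433/(-946))²) = 1/(-5591 + (-55/2 - 433*(-1/946))²) = 1/(-5591 + (-55/2 + 433/946)²) = 1/(-5591 + (-12791/473)²) = 1/(-5591 + 163609681/223729) = 1/(-1087259158/223729) = -223729/1087259158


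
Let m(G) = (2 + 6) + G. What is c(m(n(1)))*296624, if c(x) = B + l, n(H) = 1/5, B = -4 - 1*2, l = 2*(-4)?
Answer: -4152736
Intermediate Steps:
l = -8
B = -6 (B = -4 - 2 = -6)
n(H) = ⅕ (n(H) = 1*(⅕) = ⅕)
m(G) = 8 + G
c(x) = -14 (c(x) = -6 - 8 = -14)
c(m(n(1)))*296624 = -14*296624 = -4152736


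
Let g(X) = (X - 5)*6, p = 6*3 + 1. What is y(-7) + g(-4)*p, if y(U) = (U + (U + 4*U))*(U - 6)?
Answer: -480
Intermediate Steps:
y(U) = 6*U*(-6 + U) (y(U) = (U + 5*U)*(-6 + U) = (6*U)*(-6 + U) = 6*U*(-6 + U))
p = 19 (p = 18 + 1 = 19)
g(X) = -30 + 6*X (g(X) = (-5 + X)*6 = -30 + 6*X)
y(-7) + g(-4)*p = 6*(-7)*(-6 - 7) + (-30 + 6*(-4))*19 = 6*(-7)*(-13) + (-30 - 24)*19 = 546 - 54*19 = 546 - 1026 = -480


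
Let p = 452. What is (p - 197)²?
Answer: 65025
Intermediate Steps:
(p - 197)² = (452 - 197)² = 255² = 65025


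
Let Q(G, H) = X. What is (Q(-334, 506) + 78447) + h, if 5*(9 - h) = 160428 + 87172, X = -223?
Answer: 28713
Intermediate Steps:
Q(G, H) = -223
h = -49511 (h = 9 - (160428 + 87172)/5 = 9 - ⅕*247600 = 9 - 49520 = -49511)
(Q(-334, 506) + 78447) + h = (-223 + 78447) - 49511 = 78224 - 49511 = 28713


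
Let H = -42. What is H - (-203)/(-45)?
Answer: -2093/45 ≈ -46.511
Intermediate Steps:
H - (-203)/(-45) = -42 - (-203)/(-45) = -42 - (-203)*(-1)/45 = -42 - 7*29/45 = -42 - 203/45 = -2093/45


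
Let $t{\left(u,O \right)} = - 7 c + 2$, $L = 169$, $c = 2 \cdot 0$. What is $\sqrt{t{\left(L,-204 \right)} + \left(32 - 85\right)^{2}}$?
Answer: $\sqrt{2811} \approx 53.019$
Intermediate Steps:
$c = 0$
$t{\left(u,O \right)} = 2$ ($t{\left(u,O \right)} = \left(-7\right) 0 + 2 = 0 + 2 = 2$)
$\sqrt{t{\left(L,-204 \right)} + \left(32 - 85\right)^{2}} = \sqrt{2 + \left(32 - 85\right)^{2}} = \sqrt{2 + \left(-53\right)^{2}} = \sqrt{2 + 2809} = \sqrt{2811}$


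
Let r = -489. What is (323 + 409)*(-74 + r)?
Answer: -412116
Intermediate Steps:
(323 + 409)*(-74 + r) = (323 + 409)*(-74 - 489) = 732*(-563) = -412116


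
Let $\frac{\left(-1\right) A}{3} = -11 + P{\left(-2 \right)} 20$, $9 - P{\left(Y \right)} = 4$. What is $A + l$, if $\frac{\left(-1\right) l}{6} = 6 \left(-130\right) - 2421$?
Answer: $18939$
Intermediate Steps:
$P{\left(Y \right)} = 5$ ($P{\left(Y \right)} = 9 - 4 = 5$)
$A = -267$ ($A = - 3 \left(-11 + 5 \cdot 20\right) = - 3 \left(-11 + 100\right) = \left(-3\right) 89 = -267$)
$l = 19206$ ($l = - 6 \left(6 \left(-130\right) - 2421\right) = - 6 \left(-780 - 2421\right) = \left(-6\right) \left(-3201\right) = 19206$)
$A + l = -267 + 19206 = 18939$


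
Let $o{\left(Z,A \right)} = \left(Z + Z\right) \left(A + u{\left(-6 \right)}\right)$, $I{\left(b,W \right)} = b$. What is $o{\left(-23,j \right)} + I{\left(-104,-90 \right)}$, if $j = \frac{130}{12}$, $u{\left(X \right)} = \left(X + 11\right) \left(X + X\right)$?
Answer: $\frac{6473}{3} \approx 2157.7$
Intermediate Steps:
$u{\left(X \right)} = 2 X \left(11 + X\right)$ ($u{\left(X \right)} = \left(11 + X\right) 2 X = 2 X \left(11 + X\right)$)
$j = \frac{65}{6}$ ($j = 130 \cdot \frac{1}{12} = \frac{65}{6} \approx 10.833$)
$o{\left(Z,A \right)} = 2 Z \left(-60 + A\right)$ ($o{\left(Z,A \right)} = \left(Z + Z\right) \left(A + 2 \left(-6\right) \left(11 - 6\right)\right) = 2 Z \left(A + 2 \left(-6\right) 5\right) = 2 Z \left(A - 60\right) = 2 Z \left(-60 + A\right)$)
$o{\left(-23,j \right)} + I{\left(-104,-90 \right)} = 2 \left(-23\right) \left(-60 + \frac{65}{6}\right) - 104 = 2 \left(-23\right) \left(- \frac{295}{6}\right) - 104 = \frac{6785}{3} - 104 = \frac{6473}{3}$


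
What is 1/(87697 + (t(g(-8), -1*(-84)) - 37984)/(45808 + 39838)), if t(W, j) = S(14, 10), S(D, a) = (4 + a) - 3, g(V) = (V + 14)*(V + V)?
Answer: 85646/7510859289 ≈ 1.1403e-5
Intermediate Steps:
g(V) = 2*V*(14 + V) (g(V) = (14 + V)*(2*V) = 2*V*(14 + V))
S(D, a) = 1 + a
t(W, j) = 11 (t(W, j) = 1 + 10 = 11)
1/(87697 + (t(g(-8), -1*(-84)) - 37984)/(45808 + 39838)) = 1/(87697 + (11 - 37984)/(45808 + 39838)) = 1/(87697 - 37973/85646) = 1/(7510859289/85646) = 85646/7510859289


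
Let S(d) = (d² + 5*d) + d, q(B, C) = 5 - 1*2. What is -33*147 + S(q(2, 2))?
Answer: -4824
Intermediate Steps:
q(B, C) = 3 (q(B, C) = 5 - 2 = 3)
S(d) = d² + 6*d
-33*147 + S(q(2, 2)) = -33*147 + 3*(6 + 3) = -4851 + 3*9 = -4851 + 27 = -4824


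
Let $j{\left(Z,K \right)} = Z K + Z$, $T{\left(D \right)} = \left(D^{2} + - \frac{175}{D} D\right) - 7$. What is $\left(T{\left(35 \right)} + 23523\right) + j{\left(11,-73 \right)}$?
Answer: $23774$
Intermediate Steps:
$T{\left(D \right)} = -182 + D^{2}$ ($T{\left(D \right)} = \left(D^{2} - 175\right) - 7 = \left(-175 + D^{2}\right) - 7 = -182 + D^{2}$)
$j{\left(Z,K \right)} = Z + K Z$ ($j{\left(Z,K \right)} = K Z + Z = Z + K Z$)
$\left(T{\left(35 \right)} + 23523\right) + j{\left(11,-73 \right)} = \left(\left(-182 + 35^{2}\right) + 23523\right) + 11 \left(1 - 73\right) = \left(\left(-182 + 1225\right) + 23523\right) + 11 \left(-72\right) = \left(1043 + 23523\right) - 792 = 24566 - 792 = 23774$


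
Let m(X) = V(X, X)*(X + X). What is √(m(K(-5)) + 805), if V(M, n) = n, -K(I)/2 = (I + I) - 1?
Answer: 3*√197 ≈ 42.107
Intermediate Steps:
K(I) = 2 - 4*I (K(I) = -2*((I + I) - 1) = -2*(2*I - 1) = -2*(-1 + 2*I) = 2 - 4*I)
m(X) = 2*X² (m(X) = X*(X + X) = X*(2*X) = 2*X²)
√(m(K(-5)) + 805) = √(2*(2 - 4*(-5))² + 805) = √(2*(2 + 20)² + 805) = √(2*22² + 805) = √(2*484 + 805) = √(968 + 805) = √1773 = 3*√197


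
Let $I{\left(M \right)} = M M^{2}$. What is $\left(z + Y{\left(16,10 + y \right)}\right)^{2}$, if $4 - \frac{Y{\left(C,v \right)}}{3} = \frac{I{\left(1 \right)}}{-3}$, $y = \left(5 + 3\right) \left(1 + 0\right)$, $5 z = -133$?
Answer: $\frac{4624}{25} \approx 184.96$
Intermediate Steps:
$z = - \frac{133}{5}$ ($z = \frac{1}{5} \left(-133\right) = - \frac{133}{5} \approx -26.6$)
$y = 8$ ($y = 8 \cdot 1 = 8$)
$I{\left(M \right)} = M^{3}$
$Y{\left(C,v \right)} = 13$ ($Y{\left(C,v \right)} = 12 - 3 \frac{1^{3}}{-3} = 12 - 3 \cdot 1 \left(- \frac{1}{3}\right) = 12 - -1 = 12 + 1 = 13$)
$\left(z + Y{\left(16,10 + y \right)}\right)^{2} = \left(- \frac{133}{5} + 13\right)^{2} = \left(- \frac{68}{5}\right)^{2} = \frac{4624}{25}$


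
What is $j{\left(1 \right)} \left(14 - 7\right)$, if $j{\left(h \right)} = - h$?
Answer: $-7$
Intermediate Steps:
$j{\left(1 \right)} \left(14 - 7\right) = \left(-1\right) 1 \left(14 - 7\right) = \left(-1\right) 7 = -7$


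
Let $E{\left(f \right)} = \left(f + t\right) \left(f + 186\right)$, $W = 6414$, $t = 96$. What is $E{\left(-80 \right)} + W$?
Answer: $8110$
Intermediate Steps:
$E{\left(f \right)} = \left(96 + f\right) \left(186 + f\right)$ ($E{\left(f \right)} = \left(f + 96\right) \left(f + 186\right) = \left(96 + f\right) \left(186 + f\right)$)
$E{\left(-80 \right)} + W = \left(17856 + \left(-80\right)^{2} + 282 \left(-80\right)\right) + 6414 = \left(17856 + 6400 - 22560\right) + 6414 = 1696 + 6414 = 8110$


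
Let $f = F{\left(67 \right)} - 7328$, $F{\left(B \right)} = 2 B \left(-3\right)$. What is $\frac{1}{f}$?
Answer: $- \frac{1}{7730} \approx -0.00012937$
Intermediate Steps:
$F{\left(B \right)} = - 6 B$
$f = -7730$ ($f = \left(-6\right) 67 - 7328 = -402 - 7328 = -7730$)
$\frac{1}{f} = \frac{1}{-7730} = - \frac{1}{7730}$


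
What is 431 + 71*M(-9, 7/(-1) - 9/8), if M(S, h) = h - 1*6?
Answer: -4575/8 ≈ -571.88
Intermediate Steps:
M(S, h) = -6 + h (M(S, h) = h - 6 = -6 + h)
431 + 71*M(-9, 7/(-1) - 9/8) = 431 + 71*(-6 + (7/(-1) - 9/8)) = 431 + 71*(-6 + (7*(-1) - 9*1/8)) = 431 + 71*(-6 + (-7 - 9/8)) = 431 + 71*(-6 - 65/8) = 431 + 71*(-113/8) = 431 - 8023/8 = -4575/8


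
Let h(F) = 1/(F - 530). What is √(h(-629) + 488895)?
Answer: 2*√164180840834/1159 ≈ 699.21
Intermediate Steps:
h(F) = 1/(-530 + F)
√(h(-629) + 488895) = √(1/(-530 - 629) + 488895) = √(1/(-1159) + 488895) = √(-1/1159 + 488895) = √(566629304/1159) = 2*√164180840834/1159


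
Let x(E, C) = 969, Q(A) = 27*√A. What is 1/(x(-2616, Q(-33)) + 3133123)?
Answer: 1/3134092 ≈ 3.1907e-7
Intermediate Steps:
1/(x(-2616, Q(-33)) + 3133123) = 1/(969 + 3133123) = 1/3134092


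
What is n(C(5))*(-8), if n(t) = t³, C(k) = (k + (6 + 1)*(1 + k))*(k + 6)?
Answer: -1105507304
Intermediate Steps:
C(k) = (6 + k)*(7 + 8*k) (C(k) = (k + 7*(1 + k))*(6 + k) = (k + (7 + 7*k))*(6 + k) = (7 + 8*k)*(6 + k) = (6 + k)*(7 + 8*k))
n(C(5))*(-8) = (42 + 8*5² + 55*5)³*(-8) = (42 + 8*25 + 275)³*(-8) = (42 + 200 + 275)³*(-8) = 517³*(-8) = 138188413*(-8) = -1105507304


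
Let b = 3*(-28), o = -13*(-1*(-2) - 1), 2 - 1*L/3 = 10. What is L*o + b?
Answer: 228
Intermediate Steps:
L = -24 (L = 6 - 3*10 = 6 - 30 = -24)
o = -13 (o = -13*(2 - 1) = -13*1 = -13)
b = -84
L*o + b = -24*(-13) - 84 = 312 - 84 = 228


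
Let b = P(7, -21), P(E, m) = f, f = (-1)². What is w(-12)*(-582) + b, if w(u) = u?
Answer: 6985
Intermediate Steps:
f = 1
P(E, m) = 1
b = 1
w(-12)*(-582) + b = -12*(-582) + 1 = 6984 + 1 = 6985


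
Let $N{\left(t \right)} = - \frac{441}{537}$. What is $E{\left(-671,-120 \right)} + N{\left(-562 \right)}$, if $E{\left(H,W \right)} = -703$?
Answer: $- \frac{125984}{179} \approx -703.82$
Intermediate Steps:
$N{\left(t \right)} = - \frac{147}{179}$ ($N{\left(t \right)} = \left(-441\right) \frac{1}{537} = - \frac{147}{179}$)
$E{\left(-671,-120 \right)} + N{\left(-562 \right)} = -703 - \frac{147}{179} = - \frac{125984}{179}$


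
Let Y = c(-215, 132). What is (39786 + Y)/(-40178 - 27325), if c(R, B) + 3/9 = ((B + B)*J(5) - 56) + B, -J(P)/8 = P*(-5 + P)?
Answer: -119585/202509 ≈ -0.59052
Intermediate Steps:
J(P) = -8*P*(-5 + P)
c(R, B) = -169/3 + B (c(R, B) = -⅓ + (((B + B)*(8*5*(5 - 1*5)) - 56) + B) = -⅓ + (((2*B)*(8*5*(5 - 5)) - 56) + B) = -⅓ + (((2*B)*(8*5*0) - 56) + B) = -⅓ + (((2*B)*0 - 56) + B) = -⅓ + ((0 - 56) + B) = -⅓ + (-56 + B) = -169/3 + B)
Y = 227/3 (Y = -169/3 + 132 = 227/3 ≈ 75.667)
(39786 + Y)/(-40178 - 27325) = (39786 + 227/3)/(-40178 - 27325) = (119585/3)/(-67503) = (119585/3)*(-1/67503) = -119585/202509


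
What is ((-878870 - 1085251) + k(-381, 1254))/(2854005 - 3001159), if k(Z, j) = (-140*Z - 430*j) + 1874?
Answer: 2448127/147154 ≈ 16.637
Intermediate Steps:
k(Z, j) = 1874 - 430*j - 140*Z (k(Z, j) = (-430*j - 140*Z) + 1874 = 1874 - 430*j - 140*Z)
((-878870 - 1085251) + k(-381, 1254))/(2854005 - 3001159) = ((-878870 - 1085251) + (1874 - 430*1254 - 140*(-381)))/(2854005 - 3001159) = (-1964121 + (1874 - 539220 + 53340))/(-147154) = (-1964121 - 484006)*(-1/147154) = -2448127*(-1/147154) = 2448127/147154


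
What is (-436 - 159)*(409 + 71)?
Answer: -285600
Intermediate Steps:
(-436 - 159)*(409 + 71) = -595*480 = -285600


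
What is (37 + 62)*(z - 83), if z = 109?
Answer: 2574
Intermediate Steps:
(37 + 62)*(z - 83) = (37 + 62)*(109 - 83) = 99*26 = 2574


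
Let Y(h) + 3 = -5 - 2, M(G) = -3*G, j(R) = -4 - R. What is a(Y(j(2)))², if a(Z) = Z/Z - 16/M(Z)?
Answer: 49/225 ≈ 0.21778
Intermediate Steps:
Y(h) = -10 (Y(h) = -3 + (-5 - 2) = -3 - 7 = -10)
a(Z) = 1 + 16/(3*Z) (a(Z) = Z/Z - 16*(-1/(3*Z)) = 1 - (-16)/(3*Z) = 1 + 16/(3*Z))
a(Y(j(2)))² = ((16/3 - 10)/(-10))² = (-⅒*(-14/3))² = (7/15)² = 49/225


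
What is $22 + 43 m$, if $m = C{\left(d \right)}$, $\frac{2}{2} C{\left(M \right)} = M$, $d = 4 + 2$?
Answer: $280$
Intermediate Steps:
$d = 6$
$C{\left(M \right)} = M$
$m = 6$
$22 + 43 m = 22 + 43 \cdot 6 = 22 + 258 = 280$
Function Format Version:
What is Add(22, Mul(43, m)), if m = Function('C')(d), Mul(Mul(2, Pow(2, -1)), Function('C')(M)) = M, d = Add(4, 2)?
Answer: 280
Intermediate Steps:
d = 6
Function('C')(M) = M
m = 6
Add(22, Mul(43, m)) = Add(22, Mul(43, 6)) = Add(22, 258) = 280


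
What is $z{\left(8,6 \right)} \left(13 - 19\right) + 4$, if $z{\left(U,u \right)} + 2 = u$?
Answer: $-20$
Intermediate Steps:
$z{\left(U,u \right)} = -2 + u$
$z{\left(8,6 \right)} \left(13 - 19\right) + 4 = \left(-2 + 6\right) \left(13 - 19\right) + 4 = 4 \left(-6\right) + 4 = -24 + 4 = -20$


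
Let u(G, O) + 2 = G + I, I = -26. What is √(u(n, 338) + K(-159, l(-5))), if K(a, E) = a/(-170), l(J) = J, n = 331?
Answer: 3*√975970/170 ≈ 17.434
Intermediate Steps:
u(G, O) = -28 + G (u(G, O) = -2 + (G - 26) = -2 + (-26 + G) = -28 + G)
K(a, E) = -a/170 (K(a, E) = a*(-1/170) = -a/170)
√(u(n, 338) + K(-159, l(-5))) = √((-28 + 331) - 1/170*(-159)) = √(303 + 159/170) = √(51669/170) = 3*√975970/170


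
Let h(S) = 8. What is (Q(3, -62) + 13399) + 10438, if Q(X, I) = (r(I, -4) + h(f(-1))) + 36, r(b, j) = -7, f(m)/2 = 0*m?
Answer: 23874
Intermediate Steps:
f(m) = 0 (f(m) = 2*(0*m) = 2*0 = 0)
Q(X, I) = 37 (Q(X, I) = (-7 + 8) + 36 = 1 + 36 = 37)
(Q(3, -62) + 13399) + 10438 = (37 + 13399) + 10438 = 13436 + 10438 = 23874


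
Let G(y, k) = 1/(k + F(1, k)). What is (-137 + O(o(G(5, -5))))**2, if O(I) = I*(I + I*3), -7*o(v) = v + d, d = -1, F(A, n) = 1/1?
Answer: 719687929/38416 ≈ 18734.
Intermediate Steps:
F(A, n) = 1
G(y, k) = 1/(1 + k) (G(y, k) = 1/(k + 1) = 1/(1 + k))
o(v) = 1/7 - v/7 (o(v) = -(v - 1)/7 = -(-1 + v)/7 = 1/7 - v/7)
O(I) = 4*I**2 (O(I) = I*(I + 3*I) = I*(4*I) = 4*I**2)
(-137 + O(o(G(5, -5))))**2 = (-137 + 4*(1/7 - 1/(7*(1 - 5)))**2)**2 = (-137 + 4*(1/7 - 1/7/(-4))**2)**2 = (-137 + 4*(1/7 - 1/7*(-1/4))**2)**2 = (-137 + 4*(1/7 + 1/28)**2)**2 = (-137 + 4*(5/28)**2)**2 = (-137 + 4*(25/784))**2 = (-137 + 25/196)**2 = (-26827/196)**2 = 719687929/38416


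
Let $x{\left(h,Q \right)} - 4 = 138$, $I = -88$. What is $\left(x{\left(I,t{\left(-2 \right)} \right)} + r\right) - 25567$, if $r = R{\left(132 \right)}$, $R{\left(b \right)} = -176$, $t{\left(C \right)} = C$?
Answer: $-25601$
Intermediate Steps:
$x{\left(h,Q \right)} = 142$ ($x{\left(h,Q \right)} = 4 + 138 = 142$)
$r = -176$
$\left(x{\left(I,t{\left(-2 \right)} \right)} + r\right) - 25567 = \left(142 - 176\right) - 25567 = -34 - 25567 = -25601$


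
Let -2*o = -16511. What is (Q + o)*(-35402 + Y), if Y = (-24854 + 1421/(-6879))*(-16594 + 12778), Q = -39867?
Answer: -6872192091100397/2293 ≈ -2.9970e+12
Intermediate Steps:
o = 16511/2 (o = -½*(-16511) = 16511/2 ≈ 8255.5)
Y = 217476494664/2293 (Y = (-24854 + 1421*(-1/6879))*(-3816) = (-24854 - 1421/6879)*(-3816) = -170972087/6879*(-3816) = 217476494664/2293 ≈ 9.4844e+7)
(Q + o)*(-35402 + Y) = (-39867 + 16511/2)*(-35402 + 217476494664/2293) = -63223/2*217395317878/2293 = -6872192091100397/2293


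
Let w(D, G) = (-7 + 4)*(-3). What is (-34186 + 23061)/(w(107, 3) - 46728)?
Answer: 11125/46719 ≈ 0.23813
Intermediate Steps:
w(D, G) = 9 (w(D, G) = -3*(-3) = 9)
(-34186 + 23061)/(w(107, 3) - 46728) = (-34186 + 23061)/(9 - 46728) = -11125/(-46719) = -11125*(-1/46719) = 11125/46719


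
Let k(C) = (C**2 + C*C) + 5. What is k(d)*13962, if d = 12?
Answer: 4090866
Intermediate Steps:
k(C) = 5 + 2*C**2 (k(C) = (C**2 + C**2) + 5 = 2*C**2 + 5 = 5 + 2*C**2)
k(d)*13962 = (5 + 2*12**2)*13962 = (5 + 2*144)*13962 = (5 + 288)*13962 = 293*13962 = 4090866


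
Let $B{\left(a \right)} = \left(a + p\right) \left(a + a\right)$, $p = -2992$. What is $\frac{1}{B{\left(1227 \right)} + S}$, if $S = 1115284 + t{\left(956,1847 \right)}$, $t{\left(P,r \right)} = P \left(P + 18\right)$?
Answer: $- \frac{1}{2284882} \approx -4.3766 \cdot 10^{-7}$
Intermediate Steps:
$t{\left(P,r \right)} = P \left(18 + P\right)$
$B{\left(a \right)} = 2 a \left(-2992 + a\right)$ ($B{\left(a \right)} = \left(a - 2992\right) \left(a + a\right) = \left(-2992 + a\right) 2 a = 2 a \left(-2992 + a\right)$)
$S = 2046428$ ($S = 1115284 + 956 \left(18 + 956\right) = 1115284 + 956 \cdot 974 = 1115284 + 931144 = 2046428$)
$\frac{1}{B{\left(1227 \right)} + S} = \frac{1}{2 \cdot 1227 \left(-2992 + 1227\right) + 2046428} = \frac{1}{2 \cdot 1227 \left(-1765\right) + 2046428} = \frac{1}{-4331310 + 2046428} = \frac{1}{-2284882} = - \frac{1}{2284882}$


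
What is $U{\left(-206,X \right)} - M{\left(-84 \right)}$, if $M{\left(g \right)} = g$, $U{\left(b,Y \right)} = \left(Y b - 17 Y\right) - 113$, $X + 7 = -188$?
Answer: $43456$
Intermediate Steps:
$X = -195$ ($X = -7 - 188 = -195$)
$U{\left(b,Y \right)} = -113 - 17 Y + Y b$ ($U{\left(b,Y \right)} = \left(- 17 Y + Y b\right) - 113 = -113 - 17 Y + Y b$)
$U{\left(-206,X \right)} - M{\left(-84 \right)} = \left(-113 - -3315 - -40170\right) - -84 = \left(-113 + 3315 + 40170\right) + 84 = 43372 + 84 = 43456$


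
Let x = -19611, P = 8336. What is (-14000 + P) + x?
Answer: -25275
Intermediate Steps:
(-14000 + P) + x = (-14000 + 8336) - 19611 = -5664 - 19611 = -25275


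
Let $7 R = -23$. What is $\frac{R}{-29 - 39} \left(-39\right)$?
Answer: $- \frac{897}{476} \approx -1.8845$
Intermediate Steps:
$R = - \frac{23}{7}$ ($R = \frac{1}{7} \left(-23\right) = - \frac{23}{7} \approx -3.2857$)
$\frac{R}{-29 - 39} \left(-39\right) = \frac{1}{-29 - 39} \left(- \frac{23}{7}\right) \left(-39\right) = \frac{1}{-68} \left(- \frac{23}{7}\right) \left(-39\right) = \left(- \frac{1}{68}\right) \left(- \frac{23}{7}\right) \left(-39\right) = \frac{23}{476} \left(-39\right) = - \frac{897}{476}$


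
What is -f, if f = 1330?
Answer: -1330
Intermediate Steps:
-f = -1*1330 = -1330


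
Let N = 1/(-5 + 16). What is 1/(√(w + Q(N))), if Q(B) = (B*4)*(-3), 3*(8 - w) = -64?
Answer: √7689/466 ≈ 0.18817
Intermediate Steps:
w = 88/3 (w = 8 - ⅓*(-64) = 8 + 64/3 = 88/3 ≈ 29.333)
N = 1/11 ≈ 0.090909
Q(B) = -12*B (Q(B) = (4*B)*(-3) = -12*B)
1/(√(w + Q(N))) = 1/(√(88/3 - 12*1/11)) = 1/(√(88/3 - 12/11)) = 1/(√(932/33)) = 1/(2*√7689/33) = √7689/466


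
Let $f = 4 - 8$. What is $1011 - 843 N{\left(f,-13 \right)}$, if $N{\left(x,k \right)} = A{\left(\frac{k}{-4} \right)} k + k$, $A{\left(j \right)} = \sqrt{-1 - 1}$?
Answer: $11970 + 10959 i \sqrt{2} \approx 11970.0 + 15498.0 i$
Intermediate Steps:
$A{\left(j \right)} = i \sqrt{2}$ ($A{\left(j \right)} = \sqrt{-2} = i \sqrt{2}$)
$f = -4$
$N{\left(x,k \right)} = k + i k \sqrt{2}$ ($N{\left(x,k \right)} = i \sqrt{2} k + k = i k \sqrt{2} + k = k + i k \sqrt{2}$)
$1011 - 843 N{\left(f,-13 \right)} = 1011 - 843 \left(- 13 \left(1 + i \sqrt{2}\right)\right) = 1011 - 843 \left(-13 - 13 i \sqrt{2}\right) = 1011 + \left(10959 + 10959 i \sqrt{2}\right) = 11970 + 10959 i \sqrt{2}$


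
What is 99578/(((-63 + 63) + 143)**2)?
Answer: 99578/20449 ≈ 4.8696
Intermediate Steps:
99578/(((-63 + 63) + 143)**2) = 99578/((0 + 143)**2) = 99578/(143**2) = 99578/20449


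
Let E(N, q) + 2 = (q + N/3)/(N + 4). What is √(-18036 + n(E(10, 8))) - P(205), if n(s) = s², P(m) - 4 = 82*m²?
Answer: -3446054 + I*√7953251/21 ≈ -3.4461e+6 + 134.29*I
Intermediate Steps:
P(m) = 4 + 82*m²
E(N, q) = -2 + (q + N/3)/(4 + N) (E(N, q) = -2 + (q + N/3)/(N + 4) = -2 + (q + N*(⅓))/(4 + N) = -2 + (q + N/3)/(4 + N))
√(-18036 + n(E(10, 8))) - P(205) = √(-18036 + ((-8 + 8 - 5/3*10)/(4 + 10))²) - (4 + 82*205²) = √(-18036 + ((-8 + 8 - 50/3)/14)²) - (4 + 82*42025) = √(-18036 + ((1/14)*(-50/3))²) - (4 + 3446050) = √(-18036 + (-25/21)²) - 1*3446054 = √(-18036 + 625/441) - 3446054 = √(-7953251/441) - 3446054 = I*√7953251/21 - 3446054 = -3446054 + I*√7953251/21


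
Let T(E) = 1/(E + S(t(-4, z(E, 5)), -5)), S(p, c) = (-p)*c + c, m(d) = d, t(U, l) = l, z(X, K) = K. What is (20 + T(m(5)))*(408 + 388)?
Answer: 398796/25 ≈ 15952.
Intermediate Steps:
S(p, c) = c - c*p (S(p, c) = -c*p + c = c - c*p)
T(E) = 1/(20 + E) (T(E) = 1/(E - 5*(1 - 1*5)) = 1/(E - 5*(1 - 5)) = 1/(E - 5*(-4)) = 1/(E + 20) = 1/(20 + E))
(20 + T(m(5)))*(408 + 388) = (20 + 1/(20 + 5))*(408 + 388) = (20 + 1/25)*796 = (501/25)*796 = 398796/25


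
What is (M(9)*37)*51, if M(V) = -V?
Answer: -16983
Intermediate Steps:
(M(9)*37)*51 = (-1*9*37)*51 = -9*37*51 = -333*51 = -16983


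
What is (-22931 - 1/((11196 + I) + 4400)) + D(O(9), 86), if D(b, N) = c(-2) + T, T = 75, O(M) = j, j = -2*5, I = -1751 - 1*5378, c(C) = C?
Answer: -193538687/8467 ≈ -22858.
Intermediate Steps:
I = -7129 (I = -1751 - 5378 = -7129)
j = -10
O(M) = -10
D(b, N) = 73 (D(b, N) = -2 + 75 = 73)
(-22931 - 1/((11196 + I) + 4400)) + D(O(9), 86) = (-22931 - 1/((11196 - 7129) + 4400)) + 73 = (-22931 - 1/(4067 + 4400)) + 73 = (-22931 - 1/8467) + 73 = -194156778/8467 + 73 = -193538687/8467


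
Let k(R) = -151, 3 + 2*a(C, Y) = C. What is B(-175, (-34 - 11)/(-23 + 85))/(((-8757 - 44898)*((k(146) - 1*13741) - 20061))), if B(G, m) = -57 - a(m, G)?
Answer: -2279/75298926220 ≈ -3.0266e-8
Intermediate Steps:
a(C, Y) = -3/2 + C/2
B(G, m) = -111/2 - m/2 (B(G, m) = -57 - (-3/2 + m/2) = -57 + (3/2 - m/2) = -111/2 - m/2)
B(-175, (-34 - 11)/(-23 + 85))/(((-8757 - 44898)*((k(146) - 1*13741) - 20061))) = (-111/2 - (-34 - 11)/(2*(-23 + 85)))/(((-8757 - 44898)*((-151 - 1*13741) - 20061))) = (-111/2 - (-45)/(2*62))/((-53655*((-151 - 13741) - 20061))) = (-111/2 - (-45)/(2*62))/((-53655*(-13892 - 20061))) = (-111/2 - ½*(-45/62))/((-53655*(-33953))) = (-111/2 + 45/124)/1821748215 = -6837/124*1/1821748215 = -2279/75298926220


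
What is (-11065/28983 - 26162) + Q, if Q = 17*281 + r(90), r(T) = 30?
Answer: -618943030/28983 ≈ -21355.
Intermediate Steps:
Q = 4807 (Q = 17*281 + 30 = 4777 + 30 = 4807)
(-11065/28983 - 26162) + Q = (-11065/28983 - 26162) + 4807 = -758264311/28983 + 4807 = -618943030/28983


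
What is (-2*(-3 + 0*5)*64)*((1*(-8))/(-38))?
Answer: 1536/19 ≈ 80.842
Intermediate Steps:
(-2*(-3 + 0*5)*64)*((1*(-8))/(-38)) = (-2*(-3 + 0)*64)*(-8*(-1/38)) = (-2*(-3)*64)*(4/19) = (6*64)*(4/19) = 384*(4/19) = 1536/19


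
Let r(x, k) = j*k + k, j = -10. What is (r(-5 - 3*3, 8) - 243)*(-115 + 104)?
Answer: 3465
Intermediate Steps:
r(x, k) = -9*k (r(x, k) = -10*k + k = -9*k)
(r(-5 - 3*3, 8) - 243)*(-115 + 104) = (-9*8 - 243)*(-115 + 104) = (-72 - 243)*(-11) = -315*(-11) = 3465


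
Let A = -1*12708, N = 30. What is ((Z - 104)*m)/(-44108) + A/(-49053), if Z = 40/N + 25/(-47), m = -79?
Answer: 7548701129/101690597028 ≈ 0.074232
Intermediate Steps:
Z = 113/141 (Z = 40/30 + 25/(-47) = 40*(1/30) + 25*(-1/47) = 4/3 - 25/47 = 113/141 ≈ 0.80142)
A = -12708
((Z - 104)*m)/(-44108) + A/(-49053) = ((113/141 - 104)*(-79))/(-44108) - 12708/(-49053) = -14551/141*(-79)*(-1/44108) - 12708*(-1/49053) = (1149529/141)*(-1/44108) + 4236/16351 = -1149529/6219228 + 4236/16351 = 7548701129/101690597028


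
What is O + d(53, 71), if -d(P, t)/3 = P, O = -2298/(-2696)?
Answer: -213183/1348 ≈ -158.15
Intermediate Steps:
O = 1149/1348 (O = -2298*(-1/2696) = 1149/1348 ≈ 0.85237)
d(P, t) = -3*P
O + d(53, 71) = 1149/1348 - 3*53 = 1149/1348 - 159 = -213183/1348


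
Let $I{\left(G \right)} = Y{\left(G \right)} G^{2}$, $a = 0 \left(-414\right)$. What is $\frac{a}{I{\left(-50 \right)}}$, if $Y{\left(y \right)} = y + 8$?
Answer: $0$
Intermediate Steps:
$Y{\left(y \right)} = 8 + y$
$a = 0$
$I{\left(G \right)} = G^{2} \left(8 + G\right)$ ($I{\left(G \right)} = \left(8 + G\right) G^{2} = G^{2} \left(8 + G\right)$)
$\frac{a}{I{\left(-50 \right)}} = \frac{0}{\left(-50\right)^{2} \left(8 - 50\right)} = \frac{0}{2500 \left(-42\right)} = \frac{0}{-105000} = 0 \left(- \frac{1}{105000}\right) = 0$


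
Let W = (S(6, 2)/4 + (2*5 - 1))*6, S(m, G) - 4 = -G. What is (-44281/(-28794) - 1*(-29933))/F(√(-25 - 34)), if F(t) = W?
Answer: 861935083/1641258 ≈ 525.17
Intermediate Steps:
S(m, G) = 4 - G
W = 57 (W = ((4 - 1*2)/4 + (2*5 - 1))*6 = ((4 - 2)*(¼) + (10 - 1))*6 = (2*(¼) + 9)*6 = (½ + 9)*6 = (19/2)*6 = 57)
F(t) = 57
(-44281/(-28794) - 1*(-29933))/F(√(-25 - 34)) = (-44281/(-28794) - 1*(-29933))/57 = (-44281*(-1/28794) + 29933)*(1/57) = (44281/28794 + 29933)*(1/57) = (861935083/28794)*(1/57) = 861935083/1641258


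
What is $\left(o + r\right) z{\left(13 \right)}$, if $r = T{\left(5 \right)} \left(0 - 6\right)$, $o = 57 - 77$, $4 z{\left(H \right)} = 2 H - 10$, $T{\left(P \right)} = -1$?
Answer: $-56$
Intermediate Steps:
$z{\left(H \right)} = - \frac{5}{2} + \frac{H}{2}$ ($z{\left(H \right)} = \frac{2 H - 10}{4} = \frac{-10 + 2 H}{4} = - \frac{5}{2} + \frac{H}{2}$)
$o = -20$
$r = 6$ ($r = - (0 - 6) = \left(-1\right) \left(-6\right) = 6$)
$\left(o + r\right) z{\left(13 \right)} = \left(-20 + 6\right) \left(- \frac{5}{2} + \frac{1}{2} \cdot 13\right) = - 14 \left(- \frac{5}{2} + \frac{13}{2}\right) = \left(-14\right) 4 = -56$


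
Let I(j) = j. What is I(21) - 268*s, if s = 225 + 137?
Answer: -96995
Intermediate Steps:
s = 362
I(21) - 268*s = 21 - 268*362 = 21 - 97016 = -96995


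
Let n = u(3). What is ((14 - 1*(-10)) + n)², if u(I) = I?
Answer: 729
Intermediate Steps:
n = 3
((14 - 1*(-10)) + n)² = ((14 - 1*(-10)) + 3)² = ((14 + 10) + 3)² = (24 + 3)² = 27² = 729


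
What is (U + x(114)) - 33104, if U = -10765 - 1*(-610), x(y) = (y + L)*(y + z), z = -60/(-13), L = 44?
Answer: -318731/13 ≈ -24518.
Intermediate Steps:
z = 60/13 (z = -60*(-1/13) = 60/13 ≈ 4.6154)
x(y) = (44 + y)*(60/13 + y) (x(y) = (y + 44)*(y + 60/13) = (44 + y)*(60/13 + y))
U = -10155 (U = -10765 + 610 = -10155)
(U + x(114)) - 33104 = (-10155 + (2640/13 + 114**2 + (632/13)*114)) - 33104 = (-10155 + (2640/13 + 12996 + 72048/13)) - 33104 = (-10155 + 243636/13) - 33104 = 111621/13 - 33104 = -318731/13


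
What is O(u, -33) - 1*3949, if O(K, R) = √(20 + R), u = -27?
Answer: -3949 + I*√13 ≈ -3949.0 + 3.6056*I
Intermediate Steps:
O(u, -33) - 1*3949 = √(20 - 33) - 1*3949 = √(-13) - 3949 = I*√13 - 3949 = -3949 + I*√13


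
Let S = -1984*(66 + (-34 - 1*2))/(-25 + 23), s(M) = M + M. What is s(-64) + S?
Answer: 29632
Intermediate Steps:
s(M) = 2*M
S = 29760 (S = -1984*(66 + (-34 - 2))/(-2) = -1984*(66 - 36)*(-1)/2 = -59520*(-1)/2 = -1984*(-15) = 29760)
s(-64) + S = 2*(-64) + 29760 = -128 + 29760 = 29632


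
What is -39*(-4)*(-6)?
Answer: -936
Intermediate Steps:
-39*(-4)*(-6) = 156*(-6) = -936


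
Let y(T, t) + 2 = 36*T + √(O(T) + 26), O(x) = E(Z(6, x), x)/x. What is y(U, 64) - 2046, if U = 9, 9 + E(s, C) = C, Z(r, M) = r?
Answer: -1724 + √26 ≈ -1718.9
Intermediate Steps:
E(s, C) = -9 + C
O(x) = (-9 + x)/x
y(T, t) = -2 + √(26 + (-9 + T)/T) + 36*T (y(T, t) = -2 + (36*T + √((-9 + T)/T + 26)) = -2 + (36*T + √(26 + (-9 + T)/T)) = -2 + (√(26 + (-9 + T)/T) + 36*T) = -2 + √(26 + (-9 + T)/T) + 36*T)
y(U, 64) - 2046 = (-2 + 3*√(3 - 1/9) + 36*9) - 2046 = (-2 + 3*√(3 - 1*⅑) + 324) - 2046 = (-2 + 3*√(3 - ⅑) + 324) - 2046 = (-2 + 3*√(26/9) + 324) - 2046 = (-2 + 3*(√26/3) + 324) - 2046 = (-2 + √26 + 324) - 2046 = (322 + √26) - 2046 = -1724 + √26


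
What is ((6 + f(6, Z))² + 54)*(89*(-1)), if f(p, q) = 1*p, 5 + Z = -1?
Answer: -17622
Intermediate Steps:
Z = -6 (Z = -5 - 1 = -6)
f(p, q) = p
((6 + f(6, Z))² + 54)*(89*(-1)) = ((6 + 6)² + 54)*(89*(-1)) = (12² + 54)*(-89) = (144 + 54)*(-89) = 198*(-89) = -17622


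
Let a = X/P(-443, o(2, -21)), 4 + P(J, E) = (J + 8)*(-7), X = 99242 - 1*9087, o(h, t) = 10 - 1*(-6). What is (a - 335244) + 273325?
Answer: -188205524/3041 ≈ -61889.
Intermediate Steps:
o(h, t) = 16 (o(h, t) = 10 + 6 = 16)
X = 90155 (X = 99242 - 9087 = 90155)
P(J, E) = -60 - 7*J (P(J, E) = -4 + (J + 8)*(-7) = -4 + (8 + J)*(-7) = -4 + (-56 - 7*J) = -60 - 7*J)
a = 90155/3041 (a = 90155/(-60 - 7*(-443)) = 90155/(-60 + 3101) = 90155/3041 ≈ 29.646)
(a - 335244) + 273325 = (90155/3041 - 335244) + 273325 = -1019386849/3041 + 273325 = -188205524/3041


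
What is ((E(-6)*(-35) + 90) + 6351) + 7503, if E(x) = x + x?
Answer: 14364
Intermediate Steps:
E(x) = 2*x
((E(-6)*(-35) + 90) + 6351) + 7503 = (((2*(-6))*(-35) + 90) + 6351) + 7503 = ((-12*(-35) + 90) + 6351) + 7503 = ((420 + 90) + 6351) + 7503 = (510 + 6351) + 7503 = 6861 + 7503 = 14364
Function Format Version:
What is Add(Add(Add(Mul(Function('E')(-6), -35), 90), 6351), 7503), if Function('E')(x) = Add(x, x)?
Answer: 14364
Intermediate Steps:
Function('E')(x) = Mul(2, x)
Add(Add(Add(Mul(Function('E')(-6), -35), 90), 6351), 7503) = Add(Add(Add(Mul(Mul(2, -6), -35), 90), 6351), 7503) = Add(Add(Add(Mul(-12, -35), 90), 6351), 7503) = Add(Add(Add(420, 90), 6351), 7503) = Add(Add(510, 6351), 7503) = Add(6861, 7503) = 14364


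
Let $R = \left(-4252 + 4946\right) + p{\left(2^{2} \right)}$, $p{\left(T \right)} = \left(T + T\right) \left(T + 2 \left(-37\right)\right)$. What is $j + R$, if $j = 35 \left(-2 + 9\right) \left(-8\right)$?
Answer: $-1826$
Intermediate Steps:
$p{\left(T \right)} = 2 T \left(-74 + T\right)$ ($p{\left(T \right)} = 2 T \left(T - 74\right) = 2 T \left(-74 + T\right)$)
$j = -1960$ ($j = 35 \cdot 7 \left(-8\right) = 35 \left(-56\right) = -1960$)
$R = 134$ ($R = \left(-4252 + 4946\right) + 2 \cdot 2^{2} \left(-74 + 2^{2}\right) = 694 + 2 \cdot 4 \left(-74 + 4\right) = 694 + 2 \cdot 4 \left(-70\right) = 694 - 560 = 134$)
$j + R = -1960 + 134 = -1826$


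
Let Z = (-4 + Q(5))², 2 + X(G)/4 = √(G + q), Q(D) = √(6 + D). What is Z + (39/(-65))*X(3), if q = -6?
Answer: 159/5 - 8*√11 - 12*I*√3/5 ≈ 5.267 - 4.1569*I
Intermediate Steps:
X(G) = -8 + 4*√(-6 + G) (X(G) = -8 + 4*√(G - 6) = -8 + 4*√(-6 + G))
Z = (-4 + √11)² (Z = (-4 + √(6 + 5))² = (-4 + √11)² ≈ 0.46700)
Z + (39/(-65))*X(3) = (4 - √11)² + (39/(-65))*(-8 + 4*√(-6 + 3)) = (4 - √11)² + (39*(-1/65))*(-8 + 4*√(-3)) = (4 - √11)² - 3*(-8 + 4*(I*√3))/5 = (4 - √11)² - 3*(-8 + 4*I*√3)/5 = (4 - √11)² + (24/5 - 12*I*√3/5) = 24/5 + (4 - √11)² - 12*I*√3/5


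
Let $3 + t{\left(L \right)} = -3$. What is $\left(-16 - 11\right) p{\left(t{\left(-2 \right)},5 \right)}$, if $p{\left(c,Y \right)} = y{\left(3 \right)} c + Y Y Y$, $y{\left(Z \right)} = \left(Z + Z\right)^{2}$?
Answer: $2457$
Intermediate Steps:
$t{\left(L \right)} = -6$ ($t{\left(L \right)} = -3 - 3 = -6$)
$y{\left(Z \right)} = 4 Z^{2}$ ($y{\left(Z \right)} = \left(2 Z\right)^{2} = 4 Z^{2}$)
$p{\left(c,Y \right)} = Y^{3} + 36 c$ ($p{\left(c,Y \right)} = 4 \cdot 3^{2} c + Y Y Y = 4 \cdot 9 c + Y^{2} Y = 36 c + Y^{3} = Y^{3} + 36 c$)
$\left(-16 - 11\right) p{\left(t{\left(-2 \right)},5 \right)} = \left(-16 - 11\right) \left(5^{3} + 36 \left(-6\right)\right) = \left(-16 + \left(-20 + 9\right)\right) \left(125 - 216\right) = \left(-16 - 11\right) \left(-91\right) = \left(-27\right) \left(-91\right) = 2457$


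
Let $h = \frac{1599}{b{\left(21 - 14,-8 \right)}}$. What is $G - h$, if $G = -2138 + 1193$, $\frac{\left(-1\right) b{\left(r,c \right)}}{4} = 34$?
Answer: $- \frac{126921}{136} \approx -933.24$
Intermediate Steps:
$b{\left(r,c \right)} = -136$ ($b{\left(r,c \right)} = \left(-4\right) 34 = -136$)
$G = -945$
$h = - \frac{1599}{136}$ ($h = \frac{1599}{-136} = 1599 \left(- \frac{1}{136}\right) = - \frac{1599}{136} \approx -11.757$)
$G - h = -945 - - \frac{1599}{136} = -945 + \frac{1599}{136} = - \frac{126921}{136}$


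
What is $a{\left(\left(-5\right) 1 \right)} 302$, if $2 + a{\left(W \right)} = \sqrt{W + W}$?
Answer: $-604 + 302 i \sqrt{10} \approx -604.0 + 955.01 i$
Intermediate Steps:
$a{\left(W \right)} = -2 + \sqrt{2} \sqrt{W}$ ($a{\left(W \right)} = -2 + \sqrt{W + W} = -2 + \sqrt{2 W} = -2 + \sqrt{2} \sqrt{W}$)
$a{\left(\left(-5\right) 1 \right)} 302 = \left(-2 + \sqrt{2} \sqrt{\left(-5\right) 1}\right) 302 = \left(-2 + \sqrt{2} \sqrt{-5}\right) 302 = \left(-2 + \sqrt{2} i \sqrt{5}\right) 302 = \left(-2 + i \sqrt{10}\right) 302 = -604 + 302 i \sqrt{10}$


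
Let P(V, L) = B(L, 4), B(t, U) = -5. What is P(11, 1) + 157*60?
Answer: 9415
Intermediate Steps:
P(V, L) = -5
P(11, 1) + 157*60 = -5 + 157*60 = -5 + 9420 = 9415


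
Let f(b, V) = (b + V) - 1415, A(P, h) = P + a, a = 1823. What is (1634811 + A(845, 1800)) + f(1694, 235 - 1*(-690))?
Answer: 1638683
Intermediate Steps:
A(P, h) = 1823 + P (A(P, h) = P + 1823 = 1823 + P)
f(b, V) = -1415 + V + b (f(b, V) = (V + b) - 1415 = -1415 + V + b)
(1634811 + A(845, 1800)) + f(1694, 235 - 1*(-690)) = (1634811 + (1823 + 845)) + (-1415 + (235 - 1*(-690)) + 1694) = (1634811 + 2668) + (-1415 + (235 + 690) + 1694) = 1637479 + (-1415 + 925 + 1694) = 1637479 + 1204 = 1638683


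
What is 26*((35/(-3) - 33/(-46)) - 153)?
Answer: -294125/69 ≈ -4262.7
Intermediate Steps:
26*((35/(-3) - 33/(-46)) - 153) = 26*((35*(-⅓) - 33*(-1/46)) - 153) = 26*((-35/3 + 33/46) - 153) = 26*(-1511/138 - 153) = 26*(-22625/138) = -294125/69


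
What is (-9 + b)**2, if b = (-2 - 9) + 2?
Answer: 324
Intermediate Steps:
b = -9 (b = -11 + 2 = -9)
(-9 + b)**2 = (-9 - 9)**2 = (-18)**2 = 324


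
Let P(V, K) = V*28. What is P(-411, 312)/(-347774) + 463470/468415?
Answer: 2379619080/2327179403 ≈ 1.0225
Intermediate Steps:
P(V, K) = 28*V
P(-411, 312)/(-347774) + 463470/468415 = (28*(-411))/(-347774) + 463470/468415 = -11508*(-1/347774) + 463470*(1/468415) = 822/24841 + 92694/93683 = 2379619080/2327179403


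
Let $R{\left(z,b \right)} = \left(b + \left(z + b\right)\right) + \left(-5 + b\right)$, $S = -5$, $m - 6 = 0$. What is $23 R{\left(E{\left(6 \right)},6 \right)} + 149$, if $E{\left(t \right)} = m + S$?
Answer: $471$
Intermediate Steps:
$m = 6$ ($m = 6 + 0 = 6$)
$E{\left(t \right)} = 1$ ($E{\left(t \right)} = 6 - 5 = 1$)
$R{\left(z,b \right)} = -5 + z + 3 b$ ($R{\left(z,b \right)} = \left(b + \left(b + z\right)\right) + \left(-5 + b\right) = \left(z + 2 b\right) + \left(-5 + b\right) = -5 + z + 3 b$)
$23 R{\left(E{\left(6 \right)},6 \right)} + 149 = 23 \left(-5 + 1 + 3 \cdot 6\right) + 149 = 23 \left(-5 + 1 + 18\right) + 149 = 23 \cdot 14 + 149 = 322 + 149 = 471$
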